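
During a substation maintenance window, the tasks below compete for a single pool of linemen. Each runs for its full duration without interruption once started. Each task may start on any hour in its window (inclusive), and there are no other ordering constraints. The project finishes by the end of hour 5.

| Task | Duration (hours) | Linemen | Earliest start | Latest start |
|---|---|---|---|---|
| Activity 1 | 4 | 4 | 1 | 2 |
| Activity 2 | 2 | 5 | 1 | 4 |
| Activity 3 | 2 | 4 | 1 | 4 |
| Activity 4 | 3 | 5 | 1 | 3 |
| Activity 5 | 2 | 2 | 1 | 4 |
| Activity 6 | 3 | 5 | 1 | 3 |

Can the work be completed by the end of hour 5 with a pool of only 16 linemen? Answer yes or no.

yes

Schedule Activity 1@1, Activity 2@1, Activity 3@1, Activity 4@3, Activity 5@1, Activity 6@3: h1:15  h2:15  h3:14  h4:14  h5:10 — peak 15 ≤ 16.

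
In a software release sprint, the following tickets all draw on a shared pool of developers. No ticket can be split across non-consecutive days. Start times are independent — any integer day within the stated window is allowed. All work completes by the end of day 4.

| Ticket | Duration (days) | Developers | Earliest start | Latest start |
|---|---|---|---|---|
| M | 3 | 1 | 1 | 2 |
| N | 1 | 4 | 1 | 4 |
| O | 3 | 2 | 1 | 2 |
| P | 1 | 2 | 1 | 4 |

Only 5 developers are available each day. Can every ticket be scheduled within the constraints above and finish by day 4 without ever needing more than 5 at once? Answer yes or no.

yes

Schedule M@1, N@1, O@2, P@2: d1:5  d2:5  d3:3  d4:2 — peak 5 ≤ 5.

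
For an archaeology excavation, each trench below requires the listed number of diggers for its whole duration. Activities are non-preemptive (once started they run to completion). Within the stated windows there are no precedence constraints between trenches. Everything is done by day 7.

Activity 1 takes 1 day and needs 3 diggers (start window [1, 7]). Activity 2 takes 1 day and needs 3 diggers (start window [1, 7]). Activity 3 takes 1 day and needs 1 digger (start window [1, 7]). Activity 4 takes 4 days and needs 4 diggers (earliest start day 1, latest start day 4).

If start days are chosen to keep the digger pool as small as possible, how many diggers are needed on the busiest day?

4

Early-start (Activity 1@1, Activity 2@1, Activity 3@1, Activity 4@1) gives peak 11: d1:11  d2:4  d3:4  d4:4  d5:0  d6:0  d7:0.
Shift Activity 2→2, Activity 4→3.
Schedule Activity 1@1, Activity 2@2, Activity 3@1, Activity 4@3: d1:4  d2:3  d3:4  d4:4  d5:4  d6:4  d7:0 — peak 4.
Total digger-days = 23 over 7 days ⇒ peak ≥ ⌈23/7⌉ = 4, so 4 is optimal.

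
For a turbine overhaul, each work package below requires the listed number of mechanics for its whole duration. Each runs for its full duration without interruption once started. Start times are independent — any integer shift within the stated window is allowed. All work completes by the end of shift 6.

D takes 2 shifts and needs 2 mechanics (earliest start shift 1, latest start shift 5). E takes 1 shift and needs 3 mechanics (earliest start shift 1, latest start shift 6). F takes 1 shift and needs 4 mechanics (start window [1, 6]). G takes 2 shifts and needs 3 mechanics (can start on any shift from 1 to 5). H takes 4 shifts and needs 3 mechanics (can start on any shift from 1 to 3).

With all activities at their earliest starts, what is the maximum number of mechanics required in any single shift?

15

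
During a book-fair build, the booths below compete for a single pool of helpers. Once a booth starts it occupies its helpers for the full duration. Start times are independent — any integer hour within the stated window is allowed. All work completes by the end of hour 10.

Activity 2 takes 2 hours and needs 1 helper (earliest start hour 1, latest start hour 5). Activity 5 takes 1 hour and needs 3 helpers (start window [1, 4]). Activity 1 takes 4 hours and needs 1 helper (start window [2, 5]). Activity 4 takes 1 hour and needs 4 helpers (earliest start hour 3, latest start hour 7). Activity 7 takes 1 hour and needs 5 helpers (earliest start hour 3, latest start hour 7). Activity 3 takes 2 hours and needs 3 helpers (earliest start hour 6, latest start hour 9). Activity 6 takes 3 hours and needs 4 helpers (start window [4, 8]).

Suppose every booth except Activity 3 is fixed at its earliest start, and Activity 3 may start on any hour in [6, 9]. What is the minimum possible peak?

Activity 3@6: h1:4  h2:2  h3:10  h4:5  h5:5  h6:7  h7:3  h8:0  h9:0  h10:0 → peak 10
Activity 3@7: h1:4  h2:2  h3:10  h4:5  h5:5  h6:4  h7:3  h8:3  h9:0  h10:0 → peak 10
Activity 3@8: h1:4  h2:2  h3:10  h4:5  h5:5  h6:4  h7:0  h8:3  h9:3  h10:0 → peak 10
Activity 3@9: h1:4  h2:2  h3:10  h4:5  h5:5  h6:4  h7:0  h8:0  h9:3  h10:3 → peak 10
Best is Activity 3@6, peak 10.

10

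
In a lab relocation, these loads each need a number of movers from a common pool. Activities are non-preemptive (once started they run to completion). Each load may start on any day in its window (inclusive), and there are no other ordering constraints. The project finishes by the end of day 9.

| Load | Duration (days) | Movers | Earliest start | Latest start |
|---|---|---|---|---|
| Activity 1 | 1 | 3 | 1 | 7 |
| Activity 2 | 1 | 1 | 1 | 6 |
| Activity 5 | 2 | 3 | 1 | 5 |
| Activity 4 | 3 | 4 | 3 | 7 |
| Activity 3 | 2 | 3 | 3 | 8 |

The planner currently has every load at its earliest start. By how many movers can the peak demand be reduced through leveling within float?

Early-start peak: d1:7  d2:3  d3:7  d4:7  d5:4  d6:0  d7:0  d8:0  d9:0 ⇒ 7.
Leveled (Activity 1@1, Activity 2@1, Activity 5@2, Activity 4@4, Activity 3@7): d1:4  d2:3  d3:3  d4:4  d5:4  d6:4  d7:3  d8:3  d9:0 ⇒ 4.
Reduction 7 − 4 = 3.

3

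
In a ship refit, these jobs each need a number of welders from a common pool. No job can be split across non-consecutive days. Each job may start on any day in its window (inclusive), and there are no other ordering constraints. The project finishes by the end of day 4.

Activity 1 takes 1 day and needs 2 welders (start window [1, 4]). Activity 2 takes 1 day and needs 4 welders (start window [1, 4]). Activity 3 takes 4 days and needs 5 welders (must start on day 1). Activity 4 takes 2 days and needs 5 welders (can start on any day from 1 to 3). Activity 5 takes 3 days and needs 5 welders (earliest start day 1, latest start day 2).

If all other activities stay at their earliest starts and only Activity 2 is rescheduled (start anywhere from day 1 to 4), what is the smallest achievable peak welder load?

17

Activity 2@1: d1:21  d2:15  d3:10  d4:5 → peak 21
Activity 2@2: d1:17  d2:19  d3:10  d4:5 → peak 19
Activity 2@3: d1:17  d2:15  d3:14  d4:5 → peak 17
Activity 2@4: d1:17  d2:15  d3:10  d4:9 → peak 17
Best is Activity 2@3, peak 17.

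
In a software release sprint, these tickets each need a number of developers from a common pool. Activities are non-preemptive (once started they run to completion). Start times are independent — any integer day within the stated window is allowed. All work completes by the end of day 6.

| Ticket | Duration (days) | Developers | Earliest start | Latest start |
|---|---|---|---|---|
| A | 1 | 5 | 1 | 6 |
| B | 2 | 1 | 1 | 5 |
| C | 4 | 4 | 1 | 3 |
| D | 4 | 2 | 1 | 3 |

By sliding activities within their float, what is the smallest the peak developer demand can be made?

6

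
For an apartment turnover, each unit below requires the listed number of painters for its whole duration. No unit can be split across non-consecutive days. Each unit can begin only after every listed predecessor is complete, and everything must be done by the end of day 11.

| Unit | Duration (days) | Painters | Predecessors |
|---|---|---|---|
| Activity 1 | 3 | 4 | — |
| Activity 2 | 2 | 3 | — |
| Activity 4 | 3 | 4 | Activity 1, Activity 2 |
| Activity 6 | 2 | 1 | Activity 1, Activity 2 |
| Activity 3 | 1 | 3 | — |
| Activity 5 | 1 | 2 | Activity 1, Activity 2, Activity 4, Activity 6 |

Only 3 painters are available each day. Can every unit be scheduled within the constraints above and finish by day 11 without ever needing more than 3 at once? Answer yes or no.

no

Total painter-days = 37; over 11 days the average is 37/11 > 3, so some day must exceed 3.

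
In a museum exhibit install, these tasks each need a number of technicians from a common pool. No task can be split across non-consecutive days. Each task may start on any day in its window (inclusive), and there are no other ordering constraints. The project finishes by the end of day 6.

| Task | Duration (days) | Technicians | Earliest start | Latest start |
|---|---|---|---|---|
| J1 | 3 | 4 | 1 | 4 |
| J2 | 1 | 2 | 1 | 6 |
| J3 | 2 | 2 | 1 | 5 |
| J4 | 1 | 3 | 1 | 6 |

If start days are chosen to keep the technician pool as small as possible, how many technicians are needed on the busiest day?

Early-start (J1@1, J2@1, J3@1, J4@1) gives peak 11: d1:11  d2:6  d3:4  d4:0  d5:0  d6:0.
Shift J2→4, J3→4, J4→6.
Schedule J1@1, J2@4, J3@4, J4@6: d1:4  d2:4  d3:4  d4:4  d5:2  d6:3 — peak 4.
Total technician-days = 21 over 6 days ⇒ peak ≥ ⌈21/6⌉ = 4, so 4 is optimal.

4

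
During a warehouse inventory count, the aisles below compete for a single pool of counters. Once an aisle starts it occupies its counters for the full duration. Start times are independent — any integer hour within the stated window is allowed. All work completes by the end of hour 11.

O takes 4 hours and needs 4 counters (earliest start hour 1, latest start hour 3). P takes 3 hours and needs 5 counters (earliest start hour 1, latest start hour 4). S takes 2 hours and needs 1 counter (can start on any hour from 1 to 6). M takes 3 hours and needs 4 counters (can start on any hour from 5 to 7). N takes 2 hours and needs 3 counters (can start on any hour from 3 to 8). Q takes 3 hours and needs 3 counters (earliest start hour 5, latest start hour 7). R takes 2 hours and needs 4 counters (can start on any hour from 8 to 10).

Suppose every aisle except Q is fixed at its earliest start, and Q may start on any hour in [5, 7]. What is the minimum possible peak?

Q@5: h1:10  h2:10  h3:12  h4:7  h5:7  h6:7  h7:7  h8:4  h9:4  h10:0  h11:0 → peak 12
Q@6: h1:10  h2:10  h3:12  h4:7  h5:4  h6:7  h7:7  h8:7  h9:4  h10:0  h11:0 → peak 12
Q@7: h1:10  h2:10  h3:12  h4:7  h5:4  h6:4  h7:7  h8:7  h9:7  h10:0  h11:0 → peak 12
Best is Q@5, peak 12.

12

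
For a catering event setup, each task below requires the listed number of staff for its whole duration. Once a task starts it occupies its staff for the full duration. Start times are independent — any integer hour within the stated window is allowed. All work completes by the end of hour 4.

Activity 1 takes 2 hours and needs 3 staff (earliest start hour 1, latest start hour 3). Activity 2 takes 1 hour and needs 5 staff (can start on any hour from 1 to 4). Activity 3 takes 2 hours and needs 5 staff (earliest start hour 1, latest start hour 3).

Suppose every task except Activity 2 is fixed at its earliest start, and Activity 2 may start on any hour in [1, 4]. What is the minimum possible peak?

Activity 2@1: h1:13  h2:8  h3:0  h4:0 → peak 13
Activity 2@2: h1:8  h2:13  h3:0  h4:0 → peak 13
Activity 2@3: h1:8  h2:8  h3:5  h4:0 → peak 8
Activity 2@4: h1:8  h2:8  h3:0  h4:5 → peak 8
Best is Activity 2@3, peak 8.

8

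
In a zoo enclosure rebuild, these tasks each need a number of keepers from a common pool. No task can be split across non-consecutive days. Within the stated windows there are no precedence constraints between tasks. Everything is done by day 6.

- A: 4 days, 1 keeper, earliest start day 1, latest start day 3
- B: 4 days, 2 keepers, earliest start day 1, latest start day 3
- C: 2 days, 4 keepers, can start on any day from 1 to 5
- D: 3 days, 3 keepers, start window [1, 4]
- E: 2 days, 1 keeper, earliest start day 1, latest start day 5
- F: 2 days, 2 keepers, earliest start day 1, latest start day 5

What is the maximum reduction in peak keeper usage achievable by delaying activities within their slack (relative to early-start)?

6

Early-start peak: d1:13  d2:13  d3:6  d4:3  d5:0  d6:0 ⇒ 13.
Leveled (A@1, B@1, C@1, D@3, E@3, F@5): d1:7  d2:7  d3:7  d4:7  d5:5  d6:2 ⇒ 7.
Reduction 13 − 7 = 6.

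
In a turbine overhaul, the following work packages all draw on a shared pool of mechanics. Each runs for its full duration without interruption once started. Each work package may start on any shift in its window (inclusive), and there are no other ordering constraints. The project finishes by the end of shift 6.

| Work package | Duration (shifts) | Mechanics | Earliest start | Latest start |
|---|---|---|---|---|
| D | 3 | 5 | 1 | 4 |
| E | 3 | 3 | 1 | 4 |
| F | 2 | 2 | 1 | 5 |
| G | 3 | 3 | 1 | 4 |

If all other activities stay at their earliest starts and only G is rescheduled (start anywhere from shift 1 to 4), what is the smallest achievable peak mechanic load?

10

G@1: s1:13  s2:13  s3:11  s4:0  s5:0  s6:0 → peak 13
G@2: s1:10  s2:13  s3:11  s4:3  s5:0  s6:0 → peak 13
G@3: s1:10  s2:10  s3:11  s4:3  s5:3  s6:0 → peak 11
G@4: s1:10  s2:10  s3:8  s4:3  s5:3  s6:3 → peak 10
Best is G@4, peak 10.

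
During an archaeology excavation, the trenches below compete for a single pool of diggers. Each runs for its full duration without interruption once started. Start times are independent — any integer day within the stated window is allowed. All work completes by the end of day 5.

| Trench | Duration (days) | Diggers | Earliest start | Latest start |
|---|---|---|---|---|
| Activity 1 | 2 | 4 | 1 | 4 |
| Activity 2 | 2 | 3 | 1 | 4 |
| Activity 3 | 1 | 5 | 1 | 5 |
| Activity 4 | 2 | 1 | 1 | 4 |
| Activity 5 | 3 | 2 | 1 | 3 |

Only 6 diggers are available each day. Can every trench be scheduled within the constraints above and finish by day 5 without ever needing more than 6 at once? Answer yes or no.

yes

Schedule Activity 1@1, Activity 2@3, Activity 3@5, Activity 4@3, Activity 5@1: d1:6  d2:6  d3:6  d4:4  d5:5 — peak 6 ≤ 6.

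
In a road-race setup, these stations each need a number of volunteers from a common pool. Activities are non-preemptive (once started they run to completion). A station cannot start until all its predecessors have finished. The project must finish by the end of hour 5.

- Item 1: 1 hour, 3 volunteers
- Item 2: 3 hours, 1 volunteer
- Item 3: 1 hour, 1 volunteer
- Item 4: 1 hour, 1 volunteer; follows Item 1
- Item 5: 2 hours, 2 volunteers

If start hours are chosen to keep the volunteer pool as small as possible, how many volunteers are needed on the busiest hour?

3

Early-start (Item 1@1, Item 2@1, Item 3@1, Item 4@2, Item 5@1) gives peak 7: h1:7  h2:4  h3:1  h4:0  h5:0.
Shift Item 2→2, Item 3→2, Item 5→3.
Schedule Item 1@1, Item 2@2, Item 3@2, Item 4@2, Item 5@3: h1:3  h2:3  h3:3  h4:3  h5:0 — peak 3.
Total volunteer-hours = 12 over 5 hours ⇒ peak ≥ ⌈12/5⌉ = 3, so 3 is optimal.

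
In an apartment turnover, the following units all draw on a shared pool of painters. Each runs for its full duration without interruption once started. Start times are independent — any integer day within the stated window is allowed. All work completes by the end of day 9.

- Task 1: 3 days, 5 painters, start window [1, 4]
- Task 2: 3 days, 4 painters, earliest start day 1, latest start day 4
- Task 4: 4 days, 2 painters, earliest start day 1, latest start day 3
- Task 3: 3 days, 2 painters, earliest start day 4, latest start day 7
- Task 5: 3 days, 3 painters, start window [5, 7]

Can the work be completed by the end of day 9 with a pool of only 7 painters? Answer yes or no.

yes

Schedule Task 1@1, Task 2@4, Task 4@1, Task 3@5, Task 5@7: d1:7  d2:7  d3:7  d4:6  d5:6  d6:6  d7:5  d8:3  d9:3 — peak 7 ≤ 7.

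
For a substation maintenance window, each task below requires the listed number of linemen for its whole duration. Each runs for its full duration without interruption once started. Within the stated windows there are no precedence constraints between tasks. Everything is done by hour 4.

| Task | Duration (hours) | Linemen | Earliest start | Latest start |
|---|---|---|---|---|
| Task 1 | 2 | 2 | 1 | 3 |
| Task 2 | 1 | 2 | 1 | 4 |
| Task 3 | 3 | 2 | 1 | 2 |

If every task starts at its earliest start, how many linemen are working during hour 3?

2

At early start, hour 3 has: Task 3.
Demand: 2 = 2.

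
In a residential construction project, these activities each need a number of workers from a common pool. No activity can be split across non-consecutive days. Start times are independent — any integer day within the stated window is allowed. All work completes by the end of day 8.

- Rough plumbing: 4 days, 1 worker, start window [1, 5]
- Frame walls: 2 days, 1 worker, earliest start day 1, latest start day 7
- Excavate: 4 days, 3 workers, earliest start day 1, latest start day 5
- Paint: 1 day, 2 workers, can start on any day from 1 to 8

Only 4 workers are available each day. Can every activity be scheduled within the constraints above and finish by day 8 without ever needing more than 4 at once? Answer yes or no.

yes

Schedule Rough plumbing@1, Frame walls@1, Excavate@5, Paint@3: d1:2  d2:2  d3:3  d4:1  d5:3  d6:3  d7:3  d8:3 — peak 3 ≤ 4.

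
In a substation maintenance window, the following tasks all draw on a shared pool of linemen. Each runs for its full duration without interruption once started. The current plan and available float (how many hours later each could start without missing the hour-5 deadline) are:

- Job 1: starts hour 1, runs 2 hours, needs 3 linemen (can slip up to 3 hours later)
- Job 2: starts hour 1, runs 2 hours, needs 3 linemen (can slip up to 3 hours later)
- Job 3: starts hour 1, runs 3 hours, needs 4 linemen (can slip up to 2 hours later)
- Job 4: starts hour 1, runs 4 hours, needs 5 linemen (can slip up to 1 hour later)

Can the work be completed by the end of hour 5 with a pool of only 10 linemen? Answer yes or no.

The minimum achievable peak is 11; 10 < 11, so no feasible schedule stays within the cap.

no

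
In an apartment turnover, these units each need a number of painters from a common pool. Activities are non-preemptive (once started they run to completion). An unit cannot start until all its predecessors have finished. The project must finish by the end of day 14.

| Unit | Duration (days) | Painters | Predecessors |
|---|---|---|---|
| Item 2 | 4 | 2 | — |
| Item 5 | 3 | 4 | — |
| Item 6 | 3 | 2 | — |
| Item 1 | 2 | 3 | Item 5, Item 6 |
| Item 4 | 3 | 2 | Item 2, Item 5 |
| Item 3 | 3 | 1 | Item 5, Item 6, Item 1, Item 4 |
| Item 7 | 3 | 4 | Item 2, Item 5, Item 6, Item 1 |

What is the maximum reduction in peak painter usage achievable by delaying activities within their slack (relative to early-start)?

3

Early-start peak: d1:8  d2:8  d3:8  d4:5  d5:5  d6:6  d7:6  d8:5  d9:1  d10:1  d11:0  d12:0  d13:0  d14:0 ⇒ 8.
Leveled (Item 2@1, Item 5@5, Item 6@1, Item 1@8, Item 4@8, Item 3@11, Item 7@11): d1:4  d2:4  d3:4  d4:2  d5:4  d6:4  d7:4  d8:5  d9:5  d10:2  d11:5  d12:5  d13:5  d14:0 ⇒ 5.
Reduction 8 − 5 = 3.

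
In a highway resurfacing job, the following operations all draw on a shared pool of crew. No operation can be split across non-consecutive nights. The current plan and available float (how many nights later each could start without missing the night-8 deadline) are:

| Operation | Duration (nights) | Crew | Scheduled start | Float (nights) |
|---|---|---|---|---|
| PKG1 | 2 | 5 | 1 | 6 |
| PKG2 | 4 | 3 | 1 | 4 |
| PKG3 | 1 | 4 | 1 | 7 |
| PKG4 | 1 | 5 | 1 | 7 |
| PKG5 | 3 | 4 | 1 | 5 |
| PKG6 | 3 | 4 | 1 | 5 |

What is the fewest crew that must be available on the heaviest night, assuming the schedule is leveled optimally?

8

Early-start (PKG1@1, PKG2@1, PKG3@1, PKG4@1, PKG5@1, PKG6@1) gives peak 25: n1:25  n2:16  n3:11  n4:3  n5:0  n6:0  n7:0  n8:0.
Shift PKG3→3, PKG4→4, PKG5→5, PKG6→5.
Schedule PKG1@1, PKG2@1, PKG3@3, PKG4@4, PKG5@5, PKG6@5: n1:8  n2:8  n3:7  n4:8  n5:8  n6:8  n7:8  n8:0 — peak 8.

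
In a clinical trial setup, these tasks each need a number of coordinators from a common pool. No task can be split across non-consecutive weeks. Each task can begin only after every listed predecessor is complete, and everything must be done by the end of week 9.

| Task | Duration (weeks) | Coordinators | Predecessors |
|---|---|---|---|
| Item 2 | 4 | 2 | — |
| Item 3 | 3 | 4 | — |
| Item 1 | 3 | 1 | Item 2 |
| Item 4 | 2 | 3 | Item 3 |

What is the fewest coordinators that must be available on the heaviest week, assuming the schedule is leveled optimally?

5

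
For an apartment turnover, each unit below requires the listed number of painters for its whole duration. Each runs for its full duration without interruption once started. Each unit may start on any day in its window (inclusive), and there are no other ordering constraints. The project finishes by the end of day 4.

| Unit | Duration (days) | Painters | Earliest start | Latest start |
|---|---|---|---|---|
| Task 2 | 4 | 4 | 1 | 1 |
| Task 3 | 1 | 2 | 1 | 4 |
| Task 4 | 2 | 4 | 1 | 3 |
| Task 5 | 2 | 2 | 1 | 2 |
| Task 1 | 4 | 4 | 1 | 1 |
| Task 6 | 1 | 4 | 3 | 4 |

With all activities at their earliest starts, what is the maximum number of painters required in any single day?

16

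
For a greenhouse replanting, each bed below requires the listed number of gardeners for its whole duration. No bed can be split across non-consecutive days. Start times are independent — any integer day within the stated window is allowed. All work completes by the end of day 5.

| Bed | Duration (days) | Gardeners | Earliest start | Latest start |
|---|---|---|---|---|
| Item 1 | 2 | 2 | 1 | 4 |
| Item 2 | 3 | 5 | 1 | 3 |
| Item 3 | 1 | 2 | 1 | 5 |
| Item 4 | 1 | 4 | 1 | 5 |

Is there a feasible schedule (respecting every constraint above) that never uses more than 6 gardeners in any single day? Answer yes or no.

yes

Schedule Item 1@1, Item 2@3, Item 3@1, Item 4@2: d1:4  d2:6  d3:5  d4:5  d5:5 — peak 6 ≤ 6.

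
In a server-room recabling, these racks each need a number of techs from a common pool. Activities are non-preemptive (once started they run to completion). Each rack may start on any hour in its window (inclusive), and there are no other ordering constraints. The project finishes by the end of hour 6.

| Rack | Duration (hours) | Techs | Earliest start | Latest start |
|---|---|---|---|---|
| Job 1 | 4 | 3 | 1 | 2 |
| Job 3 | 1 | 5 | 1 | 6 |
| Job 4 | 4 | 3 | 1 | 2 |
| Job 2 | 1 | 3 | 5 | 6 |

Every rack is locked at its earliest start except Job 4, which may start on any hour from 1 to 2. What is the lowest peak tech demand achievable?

Job 4@1: h1:11  h2:6  h3:6  h4:6  h5:3  h6:0 → peak 11
Job 4@2: h1:8  h2:6  h3:6  h4:6  h5:6  h6:0 → peak 8
Best is Job 4@2, peak 8.

8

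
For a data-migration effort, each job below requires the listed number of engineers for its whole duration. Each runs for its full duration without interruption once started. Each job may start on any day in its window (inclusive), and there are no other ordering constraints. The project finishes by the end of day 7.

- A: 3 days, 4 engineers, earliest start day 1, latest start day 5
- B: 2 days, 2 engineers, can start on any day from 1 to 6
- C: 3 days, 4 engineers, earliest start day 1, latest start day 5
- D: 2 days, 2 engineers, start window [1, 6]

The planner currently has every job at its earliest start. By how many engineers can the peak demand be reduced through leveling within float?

Early-start peak: d1:12  d2:12  d3:8  d4:0  d5:0  d6:0  d7:0 ⇒ 12.
Leveled (A@1, B@1, C@4, D@3): d1:6  d2:6  d3:6  d4:6  d5:4  d6:4  d7:0 ⇒ 6.
Reduction 12 − 6 = 6.

6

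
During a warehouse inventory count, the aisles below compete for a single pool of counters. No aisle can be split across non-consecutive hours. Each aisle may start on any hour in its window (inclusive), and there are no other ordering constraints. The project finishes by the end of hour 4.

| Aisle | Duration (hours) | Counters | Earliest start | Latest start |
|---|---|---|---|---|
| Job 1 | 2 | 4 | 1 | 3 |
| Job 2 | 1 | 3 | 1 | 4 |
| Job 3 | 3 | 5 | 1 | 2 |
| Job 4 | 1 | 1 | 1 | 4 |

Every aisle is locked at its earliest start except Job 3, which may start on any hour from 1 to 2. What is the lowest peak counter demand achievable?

Job 3@1: h1:13  h2:9  h3:5  h4:0 → peak 13
Job 3@2: h1:8  h2:9  h3:5  h4:5 → peak 9
Best is Job 3@2, peak 9.

9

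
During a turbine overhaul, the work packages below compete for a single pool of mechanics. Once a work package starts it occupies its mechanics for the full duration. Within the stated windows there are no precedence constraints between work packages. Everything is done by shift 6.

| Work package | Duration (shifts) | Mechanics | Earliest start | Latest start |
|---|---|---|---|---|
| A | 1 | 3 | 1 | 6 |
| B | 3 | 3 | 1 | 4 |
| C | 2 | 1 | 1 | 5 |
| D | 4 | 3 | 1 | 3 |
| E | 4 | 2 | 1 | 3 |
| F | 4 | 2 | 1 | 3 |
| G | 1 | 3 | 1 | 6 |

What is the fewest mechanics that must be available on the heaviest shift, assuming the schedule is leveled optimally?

10

Early-start (A@1, B@1, C@1, D@1, E@1, F@1, G@1) gives peak 17: s1:17  s2:11  s3:10  s4:7  s5:0  s6:0.
Shift E→2, F→3, G→4.
Schedule A@1, B@1, C@1, D@1, E@2, F@3, G@4: s1:10  s2:9  s3:10  s4:10  s5:4  s6:2 — peak 10.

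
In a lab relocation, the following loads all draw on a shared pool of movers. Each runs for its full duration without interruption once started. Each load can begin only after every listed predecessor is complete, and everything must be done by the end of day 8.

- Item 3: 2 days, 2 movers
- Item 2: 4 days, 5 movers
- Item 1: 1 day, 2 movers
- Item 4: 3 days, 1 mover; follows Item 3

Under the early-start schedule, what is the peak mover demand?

Early-start schedule: Item 3@1, Item 2@1, Item 1@1, Item 4@3.
Load per day: day 1: 9, day 2: 7, day 3: 6, day 4: 6, day 5: 1, day 6: 0, day 7: 0, day 8: 0.
Peak is 9.

9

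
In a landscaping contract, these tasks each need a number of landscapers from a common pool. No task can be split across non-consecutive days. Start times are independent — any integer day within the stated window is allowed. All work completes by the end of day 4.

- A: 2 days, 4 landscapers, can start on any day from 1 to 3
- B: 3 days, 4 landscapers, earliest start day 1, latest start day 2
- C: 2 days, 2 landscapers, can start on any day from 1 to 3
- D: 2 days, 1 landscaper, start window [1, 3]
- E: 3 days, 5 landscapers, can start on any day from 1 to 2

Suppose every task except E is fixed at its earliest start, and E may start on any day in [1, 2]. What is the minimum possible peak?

E@1: d1:16  d2:16  d3:9  d4:0 → peak 16
E@2: d1:11  d2:16  d3:9  d4:5 → peak 16
Best is E@1, peak 16.

16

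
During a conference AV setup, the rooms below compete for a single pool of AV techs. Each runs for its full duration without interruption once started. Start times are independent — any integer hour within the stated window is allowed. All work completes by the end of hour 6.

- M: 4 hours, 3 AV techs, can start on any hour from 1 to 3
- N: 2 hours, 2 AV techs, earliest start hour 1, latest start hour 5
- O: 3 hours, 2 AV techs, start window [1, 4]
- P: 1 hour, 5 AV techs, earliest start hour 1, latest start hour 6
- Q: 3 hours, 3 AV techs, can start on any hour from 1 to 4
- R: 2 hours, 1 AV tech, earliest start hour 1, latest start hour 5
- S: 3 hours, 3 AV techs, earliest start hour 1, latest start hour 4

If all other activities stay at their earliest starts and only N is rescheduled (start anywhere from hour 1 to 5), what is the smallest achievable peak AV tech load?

17

N@1: h1:19  h2:14  h3:11  h4:3  h5:0  h6:0 → peak 19
N@2: h1:17  h2:14  h3:13  h4:3  h5:0  h6:0 → peak 17
N@3: h1:17  h2:12  h3:13  h4:5  h5:0  h6:0 → peak 17
N@4: h1:17  h2:12  h3:11  h4:5  h5:2  h6:0 → peak 17
N@5: h1:17  h2:12  h3:11  h4:3  h5:2  h6:2 → peak 17
Best is N@2, peak 17.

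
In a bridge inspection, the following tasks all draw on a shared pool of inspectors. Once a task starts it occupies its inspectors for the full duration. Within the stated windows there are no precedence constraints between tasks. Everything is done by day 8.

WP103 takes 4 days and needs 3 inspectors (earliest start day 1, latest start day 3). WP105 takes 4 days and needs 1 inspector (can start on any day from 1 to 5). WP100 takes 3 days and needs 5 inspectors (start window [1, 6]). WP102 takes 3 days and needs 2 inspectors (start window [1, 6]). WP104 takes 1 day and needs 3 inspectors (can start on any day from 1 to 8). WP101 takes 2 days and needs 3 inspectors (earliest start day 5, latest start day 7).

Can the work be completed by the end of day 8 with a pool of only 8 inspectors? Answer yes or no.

Schedule WP103@1, WP105@1, WP100@5, WP102@1, WP104@4, WP101@5: d1:6  d2:6  d3:6  d4:7  d5:8  d6:8  d7:5  d8:0 — peak 8 ≤ 8.

yes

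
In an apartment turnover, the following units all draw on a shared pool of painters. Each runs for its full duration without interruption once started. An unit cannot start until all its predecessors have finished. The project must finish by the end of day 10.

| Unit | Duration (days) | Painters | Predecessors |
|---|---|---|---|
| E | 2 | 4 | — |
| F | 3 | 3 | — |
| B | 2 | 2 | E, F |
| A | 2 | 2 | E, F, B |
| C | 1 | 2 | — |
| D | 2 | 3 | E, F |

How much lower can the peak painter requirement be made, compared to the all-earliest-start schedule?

4

Early-start peak: d1:9  d2:7  d3:3  d4:5  d5:5  d6:2  d7:2  d8:0  d9:0  d10:0 ⇒ 9.
Leveled (E@1, F@3, B@6, A@8, C@3, D@6): d1:4  d2:4  d3:5  d4:3  d5:3  d6:5  d7:5  d8:2  d9:2  d10:0 ⇒ 5.
Reduction 9 − 5 = 4.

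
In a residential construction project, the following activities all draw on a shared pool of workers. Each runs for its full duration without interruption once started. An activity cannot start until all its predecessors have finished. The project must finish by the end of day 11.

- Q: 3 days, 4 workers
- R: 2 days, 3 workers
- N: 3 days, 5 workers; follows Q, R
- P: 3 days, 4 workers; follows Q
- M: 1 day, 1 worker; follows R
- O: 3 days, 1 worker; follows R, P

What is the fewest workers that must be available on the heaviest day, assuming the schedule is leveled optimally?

6

Early-start (Q@1, R@1, N@4, P@4, M@3, O@7) gives peak 9: d1:7  d2:7  d3:5  d4:9  d5:9  d6:9  d7:1  d8:1  d9:1  d10:0  d11:0.
Shift R→4, N→9, P→6, M→6, O→9.
Schedule Q@1, R@4, N@9, P@6, M@6, O@9: d1:4  d2:4  d3:4  d4:3  d5:3  d6:5  d7:4  d8:4  d9:6  d10:6  d11:6 — peak 6.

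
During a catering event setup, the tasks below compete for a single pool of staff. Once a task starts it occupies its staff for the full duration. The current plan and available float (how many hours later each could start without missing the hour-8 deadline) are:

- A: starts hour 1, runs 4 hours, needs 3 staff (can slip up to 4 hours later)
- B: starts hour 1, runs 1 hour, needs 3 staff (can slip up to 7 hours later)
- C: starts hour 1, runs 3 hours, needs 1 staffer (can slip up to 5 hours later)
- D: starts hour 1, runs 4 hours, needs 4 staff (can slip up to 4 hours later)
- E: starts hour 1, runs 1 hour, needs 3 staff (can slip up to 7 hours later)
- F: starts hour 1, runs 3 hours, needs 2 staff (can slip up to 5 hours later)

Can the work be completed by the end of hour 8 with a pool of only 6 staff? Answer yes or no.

Schedule A@1, B@1, C@3, D@5, E@2, F@6: h1:6  h2:6  h3:4  h4:4  h5:5  h6:6  h7:6  h8:6 — peak 6 ≤ 6.

yes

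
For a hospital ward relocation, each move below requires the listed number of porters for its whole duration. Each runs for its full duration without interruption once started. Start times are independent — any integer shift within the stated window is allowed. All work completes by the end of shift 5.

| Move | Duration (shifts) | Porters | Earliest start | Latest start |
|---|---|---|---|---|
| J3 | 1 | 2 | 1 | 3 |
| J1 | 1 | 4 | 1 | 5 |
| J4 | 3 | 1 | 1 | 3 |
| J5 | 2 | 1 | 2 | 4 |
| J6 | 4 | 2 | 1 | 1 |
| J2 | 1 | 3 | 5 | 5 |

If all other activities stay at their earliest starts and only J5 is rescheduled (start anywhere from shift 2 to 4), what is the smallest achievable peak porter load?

J5@2: s1:9  s2:4  s3:4  s4:2  s5:3 → peak 9
J5@3: s1:9  s2:3  s3:4  s4:3  s5:3 → peak 9
J5@4: s1:9  s2:3  s3:3  s4:3  s5:4 → peak 9
Best is J5@2, peak 9.

9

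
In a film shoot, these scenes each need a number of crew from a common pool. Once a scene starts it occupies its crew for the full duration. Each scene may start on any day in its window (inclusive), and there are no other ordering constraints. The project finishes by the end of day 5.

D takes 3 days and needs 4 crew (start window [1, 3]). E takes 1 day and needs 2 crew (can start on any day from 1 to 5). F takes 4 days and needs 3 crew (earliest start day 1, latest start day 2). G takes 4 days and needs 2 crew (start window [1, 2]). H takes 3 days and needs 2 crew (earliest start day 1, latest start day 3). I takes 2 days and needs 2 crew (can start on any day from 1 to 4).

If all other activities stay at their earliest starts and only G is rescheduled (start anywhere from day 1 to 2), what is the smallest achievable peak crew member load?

13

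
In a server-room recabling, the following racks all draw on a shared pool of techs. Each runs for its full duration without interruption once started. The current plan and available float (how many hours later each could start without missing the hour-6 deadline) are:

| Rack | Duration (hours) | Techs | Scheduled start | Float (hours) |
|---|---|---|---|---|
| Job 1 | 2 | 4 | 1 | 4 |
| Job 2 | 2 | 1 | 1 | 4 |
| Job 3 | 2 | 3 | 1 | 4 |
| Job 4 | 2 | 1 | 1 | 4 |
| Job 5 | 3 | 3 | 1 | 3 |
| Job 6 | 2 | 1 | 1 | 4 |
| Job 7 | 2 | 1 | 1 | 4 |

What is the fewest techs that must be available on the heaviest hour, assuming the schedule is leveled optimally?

Early-start (Job 1@1, Job 2@1, Job 3@1, Job 4@1, Job 5@1, Job 6@1, Job 7@1) gives peak 14: h1:14  h2:14  h3:3  h4:0  h5:0  h6:0.
Shift Job 3→3, Job 5→3, Job 6→5, Job 7→5.
Schedule Job 1@1, Job 2@1, Job 3@3, Job 4@1, Job 5@3, Job 6@5, Job 7@5: h1:6  h2:6  h3:6  h4:6  h5:5  h6:2 — peak 6.
Total tech-hours = 31 over 6 hours ⇒ peak ≥ ⌈31/6⌉ = 6, so 6 is optimal.

6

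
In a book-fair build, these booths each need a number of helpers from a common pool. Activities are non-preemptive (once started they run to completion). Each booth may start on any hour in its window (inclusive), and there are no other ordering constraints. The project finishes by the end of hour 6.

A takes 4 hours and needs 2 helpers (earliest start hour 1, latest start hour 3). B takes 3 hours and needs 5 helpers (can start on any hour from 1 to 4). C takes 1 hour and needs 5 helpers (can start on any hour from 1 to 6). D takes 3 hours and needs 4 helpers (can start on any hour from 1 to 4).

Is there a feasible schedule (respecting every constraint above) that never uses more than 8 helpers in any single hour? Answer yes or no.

no

The minimum achievable peak is 9; 8 < 9, so no feasible schedule stays within the cap.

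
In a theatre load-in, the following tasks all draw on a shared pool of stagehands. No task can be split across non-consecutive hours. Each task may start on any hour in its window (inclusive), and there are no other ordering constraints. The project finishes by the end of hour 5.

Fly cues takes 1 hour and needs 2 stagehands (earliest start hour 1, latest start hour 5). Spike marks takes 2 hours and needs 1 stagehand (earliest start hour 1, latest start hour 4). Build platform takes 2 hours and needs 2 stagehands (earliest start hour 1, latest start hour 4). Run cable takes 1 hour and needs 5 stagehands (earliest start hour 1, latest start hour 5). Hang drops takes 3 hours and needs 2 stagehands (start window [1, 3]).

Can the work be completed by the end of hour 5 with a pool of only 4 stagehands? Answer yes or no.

no

The minimum achievable peak is 5; 4 < 5, so no feasible schedule stays within the cap.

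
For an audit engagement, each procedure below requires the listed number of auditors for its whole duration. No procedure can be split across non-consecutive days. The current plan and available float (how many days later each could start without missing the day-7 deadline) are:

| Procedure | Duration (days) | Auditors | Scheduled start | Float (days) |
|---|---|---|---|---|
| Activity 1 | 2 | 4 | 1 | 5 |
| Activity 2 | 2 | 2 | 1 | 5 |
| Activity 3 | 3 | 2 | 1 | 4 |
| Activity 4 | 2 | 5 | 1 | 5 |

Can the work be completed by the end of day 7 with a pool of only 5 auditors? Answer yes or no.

yes

Schedule Activity 1@1, Activity 2@3, Activity 3@3, Activity 4@6: d1:4  d2:4  d3:4  d4:4  d5:2  d6:5  d7:5 — peak 5 ≤ 5.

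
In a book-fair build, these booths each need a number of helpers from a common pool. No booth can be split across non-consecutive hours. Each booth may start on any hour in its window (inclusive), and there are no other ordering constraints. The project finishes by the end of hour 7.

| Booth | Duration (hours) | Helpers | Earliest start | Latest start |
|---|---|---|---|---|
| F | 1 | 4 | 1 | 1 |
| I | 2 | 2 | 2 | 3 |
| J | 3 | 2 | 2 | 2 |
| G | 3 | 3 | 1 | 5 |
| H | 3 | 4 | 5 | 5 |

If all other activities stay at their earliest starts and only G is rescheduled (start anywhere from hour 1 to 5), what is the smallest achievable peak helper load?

7

G@1: h1:7  h2:7  h3:7  h4:2  h5:4  h6:4  h7:4 → peak 7
G@2: h1:4  h2:7  h3:7  h4:5  h5:4  h6:4  h7:4 → peak 7
G@3: h1:4  h2:4  h3:7  h4:5  h5:7  h6:4  h7:4 → peak 7
G@4: h1:4  h2:4  h3:4  h4:5  h5:7  h6:7  h7:4 → peak 7
G@5: h1:4  h2:4  h3:4  h4:2  h5:7  h6:7  h7:7 → peak 7
Best is G@1, peak 7.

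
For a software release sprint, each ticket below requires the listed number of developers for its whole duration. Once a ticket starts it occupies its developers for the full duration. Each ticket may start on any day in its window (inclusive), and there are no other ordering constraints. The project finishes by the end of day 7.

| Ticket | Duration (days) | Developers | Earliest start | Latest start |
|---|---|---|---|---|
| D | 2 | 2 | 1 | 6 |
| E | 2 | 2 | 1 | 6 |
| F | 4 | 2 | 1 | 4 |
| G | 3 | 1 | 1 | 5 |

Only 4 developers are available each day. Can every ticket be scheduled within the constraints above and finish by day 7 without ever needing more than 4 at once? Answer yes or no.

yes

Schedule D@1, E@1, F@3, G@3: d1:4  d2:4  d3:3  d4:3  d5:3  d6:2  d7:0 — peak 4 ≤ 4.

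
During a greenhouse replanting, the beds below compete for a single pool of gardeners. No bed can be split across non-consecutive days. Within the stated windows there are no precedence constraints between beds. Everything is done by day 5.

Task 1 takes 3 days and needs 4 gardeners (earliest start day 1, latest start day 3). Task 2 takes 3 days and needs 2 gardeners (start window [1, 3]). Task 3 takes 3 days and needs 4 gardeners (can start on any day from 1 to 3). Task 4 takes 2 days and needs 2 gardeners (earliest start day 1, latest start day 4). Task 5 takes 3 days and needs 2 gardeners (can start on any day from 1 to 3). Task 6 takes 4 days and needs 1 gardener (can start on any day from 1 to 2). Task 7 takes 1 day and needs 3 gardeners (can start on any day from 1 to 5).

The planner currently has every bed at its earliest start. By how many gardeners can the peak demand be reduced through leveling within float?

5

Early-start peak: d1:18  d2:15  d3:13  d4:1  d5:0 ⇒ 18.
Leveled (Task 1@1, Task 2@1, Task 3@1, Task 4@1, Task 5@3, Task 6@1, Task 7@4): d1:13  d2:13  d3:13  d4:6  d5:2 ⇒ 13.
Reduction 18 − 13 = 5.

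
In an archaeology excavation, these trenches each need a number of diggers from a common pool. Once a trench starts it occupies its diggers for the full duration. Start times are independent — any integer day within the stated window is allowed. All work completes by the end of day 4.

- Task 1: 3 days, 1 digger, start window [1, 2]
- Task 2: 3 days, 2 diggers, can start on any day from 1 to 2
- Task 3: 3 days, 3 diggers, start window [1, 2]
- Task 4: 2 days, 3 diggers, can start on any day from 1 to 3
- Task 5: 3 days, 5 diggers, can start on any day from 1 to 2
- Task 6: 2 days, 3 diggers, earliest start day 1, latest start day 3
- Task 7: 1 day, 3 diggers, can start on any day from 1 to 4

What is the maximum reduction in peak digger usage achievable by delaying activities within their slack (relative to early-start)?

Early-start peak: d1:20  d2:17  d3:11  d4:0 ⇒ 20.
Leveled (Task 1@1, Task 2@1, Task 3@1, Task 4@1, Task 5@1, Task 6@3, Task 7@4): d1:14  d2:14  d3:14  d4:6 ⇒ 14.
Reduction 20 − 14 = 6.

6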